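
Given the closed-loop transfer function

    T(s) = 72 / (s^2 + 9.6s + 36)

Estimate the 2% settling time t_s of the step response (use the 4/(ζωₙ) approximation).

Comparing s^2 + 9.6s + 36 to s^2 + 2ζωₙs + ωₙ²: ωₙ = 6 rad/s and ζ = 9.6/(2·6) = 0.8.
ζωₙ = 9.6/2 = 4.8, so t_s ≈ 4/(ζωₙ) = 4/4.8 ≈ 0.8333 s.

t_s ≈ 0.8333 s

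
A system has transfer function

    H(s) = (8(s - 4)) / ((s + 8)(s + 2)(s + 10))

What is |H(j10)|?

Substitute s = j10: numerator = -32 + j80, denominator = -1840 + j160.
|H(j10)| = |-32 + j80| / |-1840 + j160| = 86.163 / 1846.9 ≈ 0.04665.

|H(j10)| ≈ 0.04665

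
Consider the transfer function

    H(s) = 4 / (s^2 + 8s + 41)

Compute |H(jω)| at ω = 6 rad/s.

|H(j6)| ≈ 0.08288

Substitute s = j6: numerator = 4, denominator = 5 + j48.
|H(j6)| = |4| / |5 + j48| = 4 / 48.260 ≈ 0.08288.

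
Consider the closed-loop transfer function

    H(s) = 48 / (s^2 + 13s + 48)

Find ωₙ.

ωₙ ≈ 6.928 rad/s

Compare the denominator to the standard form s^2 + 2ζωₙs + ωₙ².
ωₙ² = 48, so ωₙ = √48 ≈ 6.928 rad/s.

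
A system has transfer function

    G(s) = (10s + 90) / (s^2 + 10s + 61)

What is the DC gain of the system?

Set s = 0: G(0) = (90) / (61) = 90/61.

G(0) = 90/61 ≈ 1.475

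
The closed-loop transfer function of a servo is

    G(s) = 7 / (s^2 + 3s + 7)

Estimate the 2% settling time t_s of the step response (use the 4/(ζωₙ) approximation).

t_s ≈ 2.667 s

Comparing s^2 + 3s + 7 to s^2 + 2ζωₙs + ωₙ²: ωₙ = √7 ≈ 2.646 rad/s and ζ = 3/(2·√7) ≈ 0.5669.
ζωₙ = 3/2 = 1.5, so t_s ≈ 4/(ζωₙ) = 4/1.5 ≈ 2.667 s.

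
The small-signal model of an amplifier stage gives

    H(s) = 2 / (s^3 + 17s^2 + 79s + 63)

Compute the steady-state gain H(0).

Set s = 0: H(0) = (2) / (63) = 2/63.

H(0) = 2/63 ≈ 0.03175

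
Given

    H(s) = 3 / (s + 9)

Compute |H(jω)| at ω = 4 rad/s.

Substitute s = j4: numerator = 3, denominator = 9 + j4.
|H(j4)| = |3| / |9 + j4| = 3 / 9.8489 ≈ 0.3046.

|H(j4)| ≈ 0.3046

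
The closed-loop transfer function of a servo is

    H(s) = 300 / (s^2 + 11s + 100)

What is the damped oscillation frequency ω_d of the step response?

ω_d ≈ 8.352 rad/s

Comparing s^2 + 11s + 100 to s^2 + 2ζωₙs + ωₙ²: ωₙ = 10 rad/s and ζ = 11/(2·10) = 0.55.
ζωₙ = 11/2 = 5.5, so ω_d = ωₙ√(1−ζ²) = √(ωₙ² − (ζωₙ)²) = √(100 − 5.5²) = √69.75 ≈ 8.352 rad/s.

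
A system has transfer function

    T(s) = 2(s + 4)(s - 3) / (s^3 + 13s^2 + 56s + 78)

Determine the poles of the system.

s = -5 + j, -5 - j, -3

The poles are the roots of the denominator s^3 + 13s^2 + 56s + 78 = 0.
Trying s = -3: the polynomial evaluates to 0, so (s + 3) is a factor.
Dividing out leaves s^2 + 10s + 26 = 0.
The quadratic formula then gives s = -5 ± 1j.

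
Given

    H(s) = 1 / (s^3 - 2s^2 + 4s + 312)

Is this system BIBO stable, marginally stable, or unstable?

The denominator s^3 - 2s^2 + 4s + 312 factors as (s + 6)(s^2 - 8s + 52), giving poles at s = -6, 4 ± 6j.
Since the pole(s) at s = 4 ± 6j lie in the right half-plane, the system is unstable.

unstable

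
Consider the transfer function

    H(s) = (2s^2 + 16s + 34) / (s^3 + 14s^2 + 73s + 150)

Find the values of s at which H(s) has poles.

The poles are the roots of the denominator s^3 + 14s^2 + 73s + 150 = 0.
Trying s = -6: the polynomial evaluates to 0, so (s + 6) is a factor.
Dividing out leaves s^2 + 8s + 25 = 0.
The quadratic formula then gives s = -4 ± 3j.

s = -4 + 3j, -4 - 3j, -6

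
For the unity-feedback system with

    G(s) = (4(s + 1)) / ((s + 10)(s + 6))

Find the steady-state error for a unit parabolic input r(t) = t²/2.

G(s) has no poles at the origin.
This is a Type 0 system; Ka = lim_{s→0} s^2·G(s) = 0, so the steady-state error for a parabola input is infinite.

e_ss = ∞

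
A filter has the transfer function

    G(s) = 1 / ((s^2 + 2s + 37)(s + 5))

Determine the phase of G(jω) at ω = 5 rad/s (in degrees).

At s = j5: numerator = 1, denominator = 10 + j110.
∠G = ∠num − ∠den = 0° − (84.806°) = -84.81°.

∠G(j5) ≈ -84.81°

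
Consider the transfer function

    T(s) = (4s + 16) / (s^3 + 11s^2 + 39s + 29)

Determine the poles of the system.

The poles are the roots of the denominator s^3 + 11s^2 + 39s + 29 = 0.
Trying s = -1: the polynomial evaluates to 0, so (s + 1) is a factor.
Dividing out leaves s^2 + 10s + 29 = 0.
The quadratic formula then gives s = -5 ± 2j.

s = -5 ± 2j, -1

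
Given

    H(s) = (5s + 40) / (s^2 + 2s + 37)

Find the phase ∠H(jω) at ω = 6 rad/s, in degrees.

∠H(j6) ≈ -48.37°

At s = j6: numerator = 40 + j30, denominator = 1 + j12.
∠H = ∠num − ∠den = 36.870° − (85.236°) = -48.37°.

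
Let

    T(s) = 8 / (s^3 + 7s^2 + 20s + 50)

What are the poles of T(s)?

s = -1 + 3j, -1 - 3j, -5

The poles are the roots of the denominator s^3 + 7s^2 + 20s + 50 = 0.
Trying s = -5: the polynomial evaluates to 0, so (s + 5) is a factor.
Dividing out leaves s^2 + 2s + 10 = 0.
The quadratic formula then gives s = -1 ± 3j.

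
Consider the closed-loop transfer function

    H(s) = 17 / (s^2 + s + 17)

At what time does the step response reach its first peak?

Comparing s^2 + s + 17 to s^2 + 2ζωₙs + ωₙ²: ωₙ = √17 ≈ 4.123 rad/s and ζ = 1/(2·√17) ≈ 0.1213.
ζωₙ = 1/2 = 0.5, so ω_d = ωₙ√(1−ζ²) = √(ωₙ² − (ζωₙ)²) = √(17 − 0.5²) = √16.75 ≈ 4.093 rad/s.
t_p = π/ω_d = π/4.093 ≈ 0.7676 s.

t_p ≈ 0.7676 s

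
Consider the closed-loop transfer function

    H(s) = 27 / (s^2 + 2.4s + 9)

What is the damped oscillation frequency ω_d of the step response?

Comparing s^2 + 2.4s + 9 to s^2 + 2ζωₙs + ωₙ²: ωₙ = 3 rad/s and ζ = 2.4/(2·3) = 0.4.
ζωₙ = 2.4/2 = 1.2, so ω_d = ωₙ√(1−ζ²) = √(ωₙ² − (ζωₙ)²) = √(9 − 1.2²) = √7.56 ≈ 2.750 rad/s.

ω_d ≈ 2.750 rad/s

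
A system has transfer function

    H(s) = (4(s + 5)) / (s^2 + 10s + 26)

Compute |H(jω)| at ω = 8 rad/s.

Substitute s = j8: numerator = 20 + j32, denominator = -38 + j80.
|H(j8)| = |20 + j32| / |-38 + j80| = 37.736 / 88.566 ≈ 0.4261.

|H(j8)| ≈ 0.4261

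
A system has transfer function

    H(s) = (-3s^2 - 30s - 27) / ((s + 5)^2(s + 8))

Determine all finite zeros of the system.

s = -9, -1

Set the numerator to zero: -3s^2 - 30s - 27 = 0, i.e. -3·(s^2 + 10s + 9) = 0.
Factoring: (s + 9)(s + 1) = 0.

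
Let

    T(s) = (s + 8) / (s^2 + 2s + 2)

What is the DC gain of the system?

Set s = 0: T(0) = (8) / (2) = 4.

T(0) = 4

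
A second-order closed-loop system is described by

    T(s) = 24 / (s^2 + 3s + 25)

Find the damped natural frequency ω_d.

ω_d ≈ 4.770 rad/s

Comparing s^2 + 3s + 25 to s^2 + 2ζωₙs + ωₙ²: ωₙ = 5 rad/s and ζ = 3/(2·5) = 0.3.
ζωₙ = 3/2 = 1.5, so ω_d = ωₙ√(1−ζ²) = √(ωₙ² − (ζωₙ)²) = √(25 − 1.5²) = √22.75 ≈ 4.770 rad/s.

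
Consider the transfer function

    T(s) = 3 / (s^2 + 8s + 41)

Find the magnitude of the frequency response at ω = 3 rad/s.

|T(j3)| = 0.07500

Substitute s = j3: numerator = 3, denominator = 32 + j24.
|T(j3)| = |3| / |32 + j24| = 3 / 40 = 0.07500.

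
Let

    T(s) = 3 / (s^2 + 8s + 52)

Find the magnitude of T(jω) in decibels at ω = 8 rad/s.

|T(j8)|_dB ≈ -26.7 dB

Substitute s = j8: numerator = 3, denominator = -12 + j64.
|T(j8)| = |3| / |-12 + j64| = 3 / 65.115 ≈ 0.04607.
In decibels: 20·log₁₀(0.04607) ≈ -26.7 dB.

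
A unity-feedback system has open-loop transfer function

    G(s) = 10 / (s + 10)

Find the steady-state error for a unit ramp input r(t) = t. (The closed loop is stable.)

e_ss = ∞

G(s) has no poles at the origin.
This is a Type 0 system; Kv = lim_{s→0} s·G(s) = 0, so the steady-state error for a ramp input is infinite.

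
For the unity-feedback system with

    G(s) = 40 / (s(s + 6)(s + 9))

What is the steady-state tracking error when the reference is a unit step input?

e_ss = 0

G(s) has one pole at the origin.
This is a Type 1 system; for a step input the steady-state error is zero.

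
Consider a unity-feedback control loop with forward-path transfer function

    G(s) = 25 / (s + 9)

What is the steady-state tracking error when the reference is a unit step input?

e_ss = 0.2647

G(s) has no poles at the origin.
This is a Type 0 system. Kp = lim_{s→0} G(s) = 25/9.
e_ss = 1/(1 + Kp) = 1/(1 + 25/9) = 9/34 ≈ 0.2647.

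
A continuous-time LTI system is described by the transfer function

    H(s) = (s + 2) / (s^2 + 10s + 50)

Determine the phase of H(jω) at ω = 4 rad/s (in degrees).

At s = j4: numerator = 2 + j4, denominator = 34 + j40.
∠H = ∠num − ∠den = 63.435° − (49.635°) = 13.80°.

∠H(j4) ≈ 13.80°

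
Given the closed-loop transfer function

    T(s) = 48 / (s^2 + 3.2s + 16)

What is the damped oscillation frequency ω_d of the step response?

ω_d ≈ 3.666 rad/s

Comparing s^2 + 3.2s + 16 to s^2 + 2ζωₙs + ωₙ²: ωₙ = 4 rad/s and ζ = 3.2/(2·4) = 0.4.
ζωₙ = 3.2/2 = 1.6, so ω_d = ωₙ√(1−ζ²) = √(ωₙ² − (ζωₙ)²) = √(16 − 1.6²) = √13.44 ≈ 3.666 rad/s.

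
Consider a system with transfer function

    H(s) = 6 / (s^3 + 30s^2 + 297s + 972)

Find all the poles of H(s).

s = -9, -12, -9

The poles are the roots of the denominator s^3 + 30s^2 + 297s + 972 = 0.
Trying s = -9: the polynomial evaluates to 0, so (s + 9) is a factor.
Dividing out leaves s^2 + 21s + 108 = 0.
Factoring the quadratic: (s + 12)(s + 9) = 0.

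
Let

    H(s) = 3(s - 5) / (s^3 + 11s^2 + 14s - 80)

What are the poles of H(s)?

The poles are the roots of the denominator s^3 + 11s^2 + 14s - 80 = 0.
Trying s = 2: the polynomial evaluates to 0, so (s - 2) is a factor.
Dividing out leaves s^2 + 13s + 40 = 0.
Factoring the quadratic: (s + 8)(s + 5) = 0.

s = 2, -8, -5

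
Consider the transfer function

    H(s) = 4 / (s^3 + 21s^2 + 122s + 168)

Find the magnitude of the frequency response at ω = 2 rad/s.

Substitute s = j2: numerator = 4, denominator = 84 + j236.
|H(j2)| = |4| / |84 + j236| = 4 / 250.50 ≈ 0.01597.

|H(j2)| ≈ 0.01597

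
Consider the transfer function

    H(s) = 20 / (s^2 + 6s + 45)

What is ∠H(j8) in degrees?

∠H(j8) ≈ -111.6°

At s = j8: numerator = 20, denominator = -19 + j48.
∠H = ∠num − ∠den = 0° − (111.60°) = -111.6°.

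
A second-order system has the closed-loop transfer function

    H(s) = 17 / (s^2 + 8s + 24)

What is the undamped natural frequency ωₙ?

ωₙ ≈ 4.899 rad/s

Compare the denominator to the standard form s^2 + 2ζωₙs + ωₙ².
ωₙ² = 24, so ωₙ = √24 ≈ 4.899 rad/s.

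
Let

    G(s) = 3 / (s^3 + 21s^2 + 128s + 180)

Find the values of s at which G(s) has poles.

s = -2, -10, -9

The poles are the roots of the denominator s^3 + 21s^2 + 128s + 180 = 0.
Trying s = -2: the polynomial evaluates to 0, so (s + 2) is a factor.
Dividing out leaves s^2 + 19s + 90 = 0.
Factoring the quadratic: (s + 10)(s + 9) = 0.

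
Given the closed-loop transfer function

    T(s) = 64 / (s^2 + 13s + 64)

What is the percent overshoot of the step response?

%OS ≈ 1.25%

Comparing s^2 + 13s + 64 to s^2 + 2ζωₙs + ωₙ²: ωₙ = 8 rad/s and ζ = 13/(2·8) = 0.8125.
%OS = 100·exp(−πζ/√(1−ζ²)) = 100·exp(−π·0.8125/√(1−0.8125²)) ≈ 1.25%.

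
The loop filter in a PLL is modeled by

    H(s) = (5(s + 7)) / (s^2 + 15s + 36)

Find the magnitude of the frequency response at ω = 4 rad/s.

Substitute s = j4: numerator = 35 + j20, denominator = 20 + j60.
|H(j4)| = |35 + j20| / |20 + j60| = 40.311 / 63.246 ≈ 0.6374.

|H(j4)| ≈ 0.6374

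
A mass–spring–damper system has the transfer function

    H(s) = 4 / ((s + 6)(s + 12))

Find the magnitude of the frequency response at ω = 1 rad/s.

|H(j1)| ≈ 0.05461

Substitute s = j1: numerator = 4, denominator = 71 + j18.
|H(j1)| = |4| / |71 + j18| = 4 / 73.246 ≈ 0.05461.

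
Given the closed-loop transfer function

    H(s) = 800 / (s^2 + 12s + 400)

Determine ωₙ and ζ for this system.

Compare the denominator to the standard form s^2 + 2ζωₙs + ωₙ².
ωₙ² = 400, so ωₙ = 20 rad/s.
2ζωₙ = 12, so ζ = 12/(2·20) = 0.3.

ωₙ = 20 rad/s, ζ = 0.3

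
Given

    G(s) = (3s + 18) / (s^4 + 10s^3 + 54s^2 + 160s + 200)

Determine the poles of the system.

The poles are the roots of the denominator s^4 + 10s^3 + 54s^2 + 160s + 200 = 0.
No real roots exist; factor into two real quadratics: (s^2 + 6s + 10)(s^2 + 4s + 20) = 0.
Each quadratic gives a conjugate pair via the quadratic formula.

s = -3 + j, -3 - j, -2 + 4j, -2 - 4j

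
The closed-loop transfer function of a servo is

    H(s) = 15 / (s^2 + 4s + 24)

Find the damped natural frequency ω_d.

ω_d ≈ 4.472 rad/s

Comparing s^2 + 4s + 24 to s^2 + 2ζωₙs + ωₙ²: ωₙ = √24 ≈ 4.899 rad/s and ζ = 4/(2·√24) ≈ 0.4082.
ζωₙ = 4/2 = 2, so ω_d = ωₙ√(1−ζ²) = √(ωₙ² − (ζωₙ)²) = √(24 − 2²) = √20 ≈ 4.472 rad/s.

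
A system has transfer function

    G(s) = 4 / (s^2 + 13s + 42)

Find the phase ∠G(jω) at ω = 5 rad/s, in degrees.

∠G(j5) ≈ -75.34°

At s = j5: numerator = 4, denominator = 17 + j65.
∠G = ∠num − ∠den = 0° − (75.343°) = -75.34°.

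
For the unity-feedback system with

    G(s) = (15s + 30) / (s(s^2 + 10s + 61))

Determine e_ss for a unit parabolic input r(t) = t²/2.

G(s) has one pole at the origin.
This is a Type 1 system; Ka = lim_{s→0} s^2·G(s) = 0, so the steady-state error for a parabola input is infinite.

e_ss = ∞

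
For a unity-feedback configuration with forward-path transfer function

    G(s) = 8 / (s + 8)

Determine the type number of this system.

The denominator has no factor of s at the origin — no free integrator — so this is a Type 0 system.

Type 0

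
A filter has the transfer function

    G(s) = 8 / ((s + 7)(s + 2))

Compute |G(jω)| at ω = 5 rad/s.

Substitute s = j5: numerator = 8, denominator = -11 + j45.
|G(j5)| = |8| / |-11 + j45| = 8 / 46.325 ≈ 0.1727.

|G(j5)| ≈ 0.1727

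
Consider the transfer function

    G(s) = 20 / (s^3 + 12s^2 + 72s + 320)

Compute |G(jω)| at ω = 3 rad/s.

|G(j3)| ≈ 0.07042

Substitute s = j3: numerator = 20, denominator = 212 + j189.
|G(j3)| = |20| / |212 + j189| = 20 / 284.02 ≈ 0.07042.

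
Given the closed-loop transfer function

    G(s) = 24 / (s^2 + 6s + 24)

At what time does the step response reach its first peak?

t_p ≈ 0.8112 s

Comparing s^2 + 6s + 24 to s^2 + 2ζωₙs + ωₙ²: ωₙ = √24 ≈ 4.899 rad/s and ζ = 6/(2·√24) ≈ 0.6124.
ζωₙ = 6/2 = 3, so ω_d = ωₙ√(1−ζ²) = √(ωₙ² − (ζωₙ)²) = √(24 − 3²) = √15 ≈ 3.873 rad/s.
t_p = π/ω_d = π/3.873 ≈ 0.8112 s.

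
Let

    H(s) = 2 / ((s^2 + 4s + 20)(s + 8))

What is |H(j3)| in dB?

Substitute s = j3: numerator = 2, denominator = 52 + j129.
|H(j3)| = |2| / |52 + j129| = 2 / 139.09 ≈ 0.01438.
In decibels: 20·log₁₀(0.01438) ≈ -36.8 dB.

|H(j3)|_dB ≈ -36.8 dB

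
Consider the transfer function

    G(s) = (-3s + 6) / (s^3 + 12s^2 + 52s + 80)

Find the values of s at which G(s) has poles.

The poles are the roots of the denominator s^3 + 12s^2 + 52s + 80 = 0.
Trying s = -4: the polynomial evaluates to 0, so (s + 4) is a factor.
Dividing out leaves s^2 + 8s + 20 = 0.
The quadratic formula then gives s = -4 ± 2j.

s = -4 ± 2j, -4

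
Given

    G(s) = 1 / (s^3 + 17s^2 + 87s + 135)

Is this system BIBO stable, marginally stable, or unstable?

The denominator s^3 + 17s^2 + 87s + 135 factors as (s + 5)(s + 9)(s + 3), giving poles at s = -5, -9, -3.
Since all poles lie strictly in the left half-plane, the system is stable.

stable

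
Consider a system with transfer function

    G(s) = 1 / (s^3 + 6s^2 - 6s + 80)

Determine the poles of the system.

The poles are the roots of the denominator s^3 + 6s^2 - 6s + 80 = 0.
Trying s = -8: the polynomial evaluates to 0, so (s + 8) is a factor.
Dividing out leaves s^2 - 2s + 10 = 0.
The quadratic formula then gives s = 1 ± 3j.

s = 1 + 3j, 1 - 3j, -8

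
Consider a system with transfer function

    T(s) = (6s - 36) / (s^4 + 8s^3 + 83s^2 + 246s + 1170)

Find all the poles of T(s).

s = -3 ± 6j, -1 ± 5j

The poles are the roots of the denominator s^4 + 8s^3 + 83s^2 + 246s + 1170 = 0.
No real roots exist; factor into two real quadratics: (s^2 + 6s + 45)(s^2 + 2s + 26) = 0.
Each quadratic gives a conjugate pair via the quadratic formula.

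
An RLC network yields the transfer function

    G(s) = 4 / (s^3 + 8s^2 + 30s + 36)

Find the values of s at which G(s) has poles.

The poles are the roots of the denominator s^3 + 8s^2 + 30s + 36 = 0.
Trying s = -2: the polynomial evaluates to 0, so (s + 2) is a factor.
Dividing out leaves s^2 + 6s + 18 = 0.
The quadratic formula then gives s = -3 ± 3j.

s = -3 + 3j, -3 - 3j, -2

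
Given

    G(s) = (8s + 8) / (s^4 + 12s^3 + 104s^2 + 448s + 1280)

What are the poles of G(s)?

s = -4 + 4j, -4 - 4j, -2 + 6j, -2 - 6j

The poles are the roots of the denominator s^4 + 12s^3 + 104s^2 + 448s + 1280 = 0.
No real roots exist; factor into two real quadratics: (s^2 + 8s + 32)(s^2 + 4s + 40) = 0.
Each quadratic gives a conjugate pair via the quadratic formula.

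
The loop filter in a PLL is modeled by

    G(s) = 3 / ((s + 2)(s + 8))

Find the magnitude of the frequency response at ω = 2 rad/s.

Substitute s = j2: numerator = 3, denominator = 12 + j20.
|G(j2)| = |3| / |12 + j20| = 3 / 23.324 ≈ 0.1286.

|G(j2)| ≈ 0.1286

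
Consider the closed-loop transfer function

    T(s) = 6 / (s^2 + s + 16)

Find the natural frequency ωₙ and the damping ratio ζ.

Compare the denominator to the standard form s^2 + 2ζωₙs + ωₙ².
ωₙ² = 16, so ωₙ = 4 rad/s.
2ζωₙ = 1, so ζ = 1/(2·4) = 0.125.

ωₙ = 4 rad/s, ζ = 0.125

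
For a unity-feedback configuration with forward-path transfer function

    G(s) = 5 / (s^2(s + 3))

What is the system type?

Type 2

The denominator has 2 factors of s at the origin (free integrators), so this is a Type 2 system.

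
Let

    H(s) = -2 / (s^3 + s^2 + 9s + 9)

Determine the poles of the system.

The poles are the roots of the denominator s^3 + s^2 + 9s + 9 = 0.
Trying s = -1: the polynomial evaluates to 0, so (s + 1) is a factor.
Dividing out leaves s^2 + 9 = 0.
The quadratic formula then gives s = 0 ± 3j.

s = 3j, -3j, -1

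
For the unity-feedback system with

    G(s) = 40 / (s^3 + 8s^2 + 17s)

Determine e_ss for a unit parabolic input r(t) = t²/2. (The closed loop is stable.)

G(s) has one pole at the origin.
This is a Type 1 system; Ka = lim_{s→0} s^2·G(s) = 0, so the steady-state error for a parabola input is infinite.

e_ss = ∞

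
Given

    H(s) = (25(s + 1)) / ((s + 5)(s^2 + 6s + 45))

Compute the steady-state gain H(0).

At s = 0 each factor (s + a) contributes a and each (s^2 + bs + c) contributes c.
H(0) = 25·(1) / ((5) · (45)) = 25/225 = 1/9.

H(0) = 1/9 ≈ 0.1111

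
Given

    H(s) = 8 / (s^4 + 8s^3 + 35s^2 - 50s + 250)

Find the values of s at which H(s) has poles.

s = 1 + 2j, 1 - 2j, -5 + 5j, -5 - 5j

The poles are the roots of the denominator s^4 + 8s^3 + 35s^2 - 50s + 250 = 0.
No real roots exist; factor into two real quadratics: (s^2 - 2s + 5)(s^2 + 10s + 50) = 0.
Each quadratic gives a conjugate pair via the quadratic formula.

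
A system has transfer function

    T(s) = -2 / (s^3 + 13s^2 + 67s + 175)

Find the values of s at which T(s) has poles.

s = -3 ± 4j, -7

The poles are the roots of the denominator s^3 + 13s^2 + 67s + 175 = 0.
Trying s = -7: the polynomial evaluates to 0, so (s + 7) is a factor.
Dividing out leaves s^2 + 6s + 25 = 0.
The quadratic formula then gives s = -3 ± 4j.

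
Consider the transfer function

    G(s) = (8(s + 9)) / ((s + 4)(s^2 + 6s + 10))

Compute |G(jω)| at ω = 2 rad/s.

|G(j2)| ≈ 1.229

Substitute s = j2: numerator = 72 + j16, denominator = j60.
|G(j2)| = |72 + j16| / |j60| = 73.756 / 60 ≈ 1.229.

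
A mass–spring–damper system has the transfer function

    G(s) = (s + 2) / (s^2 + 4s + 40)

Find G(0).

Set s = 0: G(0) = (2) / (40) = 1/20.

G(0) = 1/20 ≈ 0.05000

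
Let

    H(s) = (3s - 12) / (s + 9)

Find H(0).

H(0) = -4/3 ≈ -1.333

Set s = 0: H(0) = (-12) / (9) = -4/3.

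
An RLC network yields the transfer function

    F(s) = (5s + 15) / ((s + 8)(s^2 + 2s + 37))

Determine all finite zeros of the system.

Set the numerator to zero: 5s + 15 = 0, i.e. 5·(s + 3) = 0.
So s = -3.

s = -3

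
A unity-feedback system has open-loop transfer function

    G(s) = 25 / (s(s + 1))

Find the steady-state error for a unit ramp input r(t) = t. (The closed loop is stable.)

G(s) has one pole at the origin.
This is a Type 1 system. Kv = lim_{s→0} s·G(s) = 25/1.
e_ss = 1/Kv = 1/(25) = 1/25 ≈ 0.04000.

e_ss = 0.04000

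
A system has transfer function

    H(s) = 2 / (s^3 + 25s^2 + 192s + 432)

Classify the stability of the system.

The denominator s^3 + 25s^2 + 192s + 432 factors as (s + 4)(s + 12)(s + 9), giving poles at s = -4, -12, -9.
Since all poles lie strictly in the left half-plane, the system is stable.

stable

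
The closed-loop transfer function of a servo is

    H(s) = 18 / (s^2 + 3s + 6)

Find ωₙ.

Compare the denominator to the standard form s^2 + 2ζωₙs + ωₙ².
ωₙ² = 6, so ωₙ = √6 ≈ 2.449 rad/s.

ωₙ ≈ 2.449 rad/s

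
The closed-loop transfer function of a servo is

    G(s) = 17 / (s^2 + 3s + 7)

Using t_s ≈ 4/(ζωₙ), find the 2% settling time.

Comparing s^2 + 3s + 7 to s^2 + 2ζωₙs + ωₙ²: ωₙ = √7 ≈ 2.646 rad/s and ζ = 3/(2·√7) ≈ 0.5669.
ζωₙ = 3/2 = 1.5, so t_s ≈ 4/(ζωₙ) = 4/1.5 ≈ 2.667 s.

t_s ≈ 2.667 s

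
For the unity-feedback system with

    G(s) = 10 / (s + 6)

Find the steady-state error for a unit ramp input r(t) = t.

G(s) has no poles at the origin.
This is a Type 0 system; Kv = lim_{s→0} s·G(s) = 0, so the steady-state error for a ramp input is infinite.

e_ss = ∞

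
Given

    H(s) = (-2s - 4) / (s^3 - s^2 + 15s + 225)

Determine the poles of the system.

The poles are the roots of the denominator s^3 - s^2 + 15s + 225 = 0.
Trying s = -5: the polynomial evaluates to 0, so (s + 5) is a factor.
Dividing out leaves s^2 - 6s + 45 = 0.
The quadratic formula then gives s = 3 ± 6j.

s = 3 + 6j, 3 - 6j, -5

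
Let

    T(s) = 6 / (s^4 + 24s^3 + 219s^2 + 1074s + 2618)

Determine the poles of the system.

s = -7, -3 + 5j, -3 - 5j, -11

The poles are the roots of the denominator s^4 + 24s^3 + 219s^2 + 1074s + 2618 = 0.
Trying s = -7: the polynomial evaluates to 0, so (s + 7) is a factor.
Dividing out leaves s^3 + 17s^2 + 100s + 374 = 0.
This factors further as (s^2 + 6s + 34)(s + 11) = 0.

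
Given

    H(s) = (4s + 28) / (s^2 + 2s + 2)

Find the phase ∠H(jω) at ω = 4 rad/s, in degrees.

∠H(j4) ≈ -120.5°

At s = j4: numerator = 28 + j16, denominator = -14 + j8.
∠H = ∠num − ∠den = 29.745° − (150.26°) = -120.5°.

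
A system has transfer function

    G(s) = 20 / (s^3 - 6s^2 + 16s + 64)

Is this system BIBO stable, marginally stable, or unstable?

unstable

The denominator s^3 - 6s^2 + 16s + 64 factors as (s + 2)(s^2 - 8s + 32), giving poles at s = -2, 4 ± 4j.
Since the pole(s) at s = 4 + 4j, 4 - 4j lie in the right half-plane, the system is unstable.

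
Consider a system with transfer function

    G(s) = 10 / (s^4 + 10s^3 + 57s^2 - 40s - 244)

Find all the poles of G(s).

The poles are the roots of the denominator s^4 + 10s^3 + 57s^2 - 40s - 244 = 0.
Trying s = -2: the polynomial evaluates to 0, so (s + 2) is a factor.
Dividing out leaves s^3 + 8s^2 + 41s - 122 = 0.
This factors further as (s^2 + 10s + 61)(s - 2) = 0.

s = -5 + 6j, -5 - 6j, -2, 2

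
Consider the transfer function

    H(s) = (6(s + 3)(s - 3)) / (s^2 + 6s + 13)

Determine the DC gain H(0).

H(0) = -54/13 ≈ -4.154

At s = 0 each factor (s + a) contributes a and each (s^2 + bs + c) contributes c.
H(0) = 6·(3) · (-3) / ((13)) = -54/13 = -54/13.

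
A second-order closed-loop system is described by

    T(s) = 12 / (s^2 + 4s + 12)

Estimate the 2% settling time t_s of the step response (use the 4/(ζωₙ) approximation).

t_s ≈ 2 s

Comparing s^2 + 4s + 12 to s^2 + 2ζωₙs + ωₙ²: ωₙ = √12 ≈ 3.464 rad/s and ζ = 4/(2·√12) ≈ 0.5774.
ζωₙ = 4/2 = 2, so t_s ≈ 4/(ζωₙ) = 4/2 = 2 s.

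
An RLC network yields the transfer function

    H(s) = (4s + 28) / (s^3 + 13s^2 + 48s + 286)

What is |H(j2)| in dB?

Substitute s = j2: numerator = 28 + j8, denominator = 234 + j88.
|H(j2)| = |28 + j8| / |234 + j88| = 29.120 / 250 ≈ 0.1165.
In decibels: 20·log₁₀(0.1165) ≈ -18.7 dB.

|H(j2)|_dB ≈ -18.7 dB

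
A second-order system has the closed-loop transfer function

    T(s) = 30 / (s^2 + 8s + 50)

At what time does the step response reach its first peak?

t_p ≈ 0.5388 s

Comparing s^2 + 8s + 50 to s^2 + 2ζωₙs + ωₙ²: ωₙ = √50 ≈ 7.071 rad/s and ζ = 8/(2·√50) ≈ 0.5657.
ζωₙ = 8/2 = 4, so ω_d = ωₙ√(1−ζ²) = √(ωₙ² − (ζωₙ)²) = √(50 − 4²) = √34 ≈ 5.831 rad/s.
t_p = π/ω_d = π/5.831 ≈ 0.5388 s.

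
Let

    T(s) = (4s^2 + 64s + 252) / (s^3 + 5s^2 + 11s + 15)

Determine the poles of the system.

s = -1 ± 2j, -3

The poles are the roots of the denominator s^3 + 5s^2 + 11s + 15 = 0.
Trying s = -3: the polynomial evaluates to 0, so (s + 3) is a factor.
Dividing out leaves s^2 + 2s + 5 = 0.
The quadratic formula then gives s = -1 ± 2j.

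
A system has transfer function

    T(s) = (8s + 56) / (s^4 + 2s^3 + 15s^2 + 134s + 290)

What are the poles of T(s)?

s = 2 + 5j, 2 - 5j, -3 + j, -3 - j

The poles are the roots of the denominator s^4 + 2s^3 + 15s^2 + 134s + 290 = 0.
No real roots exist; factor into two real quadratics: (s^2 - 4s + 29)(s^2 + 6s + 10) = 0.
Each quadratic gives a conjugate pair via the quadratic formula.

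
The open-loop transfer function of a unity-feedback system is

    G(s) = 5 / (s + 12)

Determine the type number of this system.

The denominator has no factor of s at the origin — no free integrator — so this is a Type 0 system.

Type 0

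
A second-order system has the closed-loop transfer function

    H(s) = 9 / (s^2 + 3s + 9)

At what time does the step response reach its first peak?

Comparing s^2 + 3s + 9 to s^2 + 2ζωₙs + ωₙ²: ωₙ = 3 rad/s and ζ = 3/(2·3) = 0.5.
ζωₙ = 3/2 = 1.5, so ω_d = ωₙ√(1−ζ²) = √(ωₙ² − (ζωₙ)²) = √(9 − 1.5²) = √6.75 ≈ 2.598 rad/s.
t_p = π/ω_d = π/2.598 ≈ 1.209 s.

t_p ≈ 1.209 s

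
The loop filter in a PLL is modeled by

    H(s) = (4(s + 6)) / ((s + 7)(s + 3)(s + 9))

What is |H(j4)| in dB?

|H(j4)|_dB ≈ -22.8 dB

Substitute s = j4: numerator = 24 + j16, denominator = -115 + j380.
|H(j4)| = |24 + j16| / |-115 + j380| = 28.844 / 397.02 ≈ 0.07265.
In decibels: 20·log₁₀(0.07265) ≈ -22.8 dB.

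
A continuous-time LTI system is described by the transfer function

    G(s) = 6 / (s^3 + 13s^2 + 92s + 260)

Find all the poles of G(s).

s = -4 ± 6j, -5

The poles are the roots of the denominator s^3 + 13s^2 + 92s + 260 = 0.
Trying s = -5: the polynomial evaluates to 0, so (s + 5) is a factor.
Dividing out leaves s^2 + 8s + 52 = 0.
The quadratic formula then gives s = -4 ± 6j.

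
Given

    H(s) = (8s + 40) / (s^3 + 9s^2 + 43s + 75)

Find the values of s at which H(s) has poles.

The poles are the roots of the denominator s^3 + 9s^2 + 43s + 75 = 0.
Trying s = -3: the polynomial evaluates to 0, so (s + 3) is a factor.
Dividing out leaves s^2 + 6s + 25 = 0.
The quadratic formula then gives s = -3 ± 4j.

s = -3 ± 4j, -3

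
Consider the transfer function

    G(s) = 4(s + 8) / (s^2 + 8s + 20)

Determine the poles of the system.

The poles are the roots of the denominator s^2 + 8s + 20 = 0.
Using the quadratic formula: s = (-8 ± √(-16))/2 = -4 ± 2j.

s = -4 ± 2j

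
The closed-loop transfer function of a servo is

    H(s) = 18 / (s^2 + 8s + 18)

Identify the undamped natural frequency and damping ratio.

ωₙ ≈ 4.243 rad/s, ζ ≈ 0.9428

Compare the denominator to the standard form s^2 + 2ζωₙs + ωₙ².
ωₙ² = 18, so ωₙ = √18 ≈ 4.243 rad/s.
2ζωₙ = 8, so ζ = 8/(2·√18) ≈ 0.9428.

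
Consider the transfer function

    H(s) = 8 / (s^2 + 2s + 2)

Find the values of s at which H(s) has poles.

s = -1 + j, -1 - j

The poles are the roots of the denominator s^2 + 2s + 2 = 0.
Using the quadratic formula: s = (-2 ± √(-4))/2 = -1 ± 1j.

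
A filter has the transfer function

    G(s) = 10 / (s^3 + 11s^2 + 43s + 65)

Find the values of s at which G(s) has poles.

s = -3 + 2j, -3 - 2j, -5

The poles are the roots of the denominator s^3 + 11s^2 + 43s + 65 = 0.
Trying s = -5: the polynomial evaluates to 0, so (s + 5) is a factor.
Dividing out leaves s^2 + 6s + 13 = 0.
The quadratic formula then gives s = -3 ± 2j.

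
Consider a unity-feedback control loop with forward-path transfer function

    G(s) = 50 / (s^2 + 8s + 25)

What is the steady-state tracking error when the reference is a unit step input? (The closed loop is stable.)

e_ss = 0.3333

G(s) has no poles at the origin.
This is a Type 0 system. Kp = lim_{s→0} G(s) = 50/25 = 2.
e_ss = 1/(1 + Kp) = 1/(1 + 2) = 1/3 ≈ 0.3333.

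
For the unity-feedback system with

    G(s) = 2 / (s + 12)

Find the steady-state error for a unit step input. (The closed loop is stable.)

G(s) has no poles at the origin.
This is a Type 0 system. Kp = lim_{s→0} G(s) = 2/12 = 1/6.
e_ss = 1/(1 + Kp) = 1/(1 + 1/6) = 6/7 ≈ 0.8571.

e_ss = 0.8571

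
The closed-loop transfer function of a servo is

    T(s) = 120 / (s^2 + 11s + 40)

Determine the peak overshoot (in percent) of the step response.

Comparing s^2 + 11s + 40 to s^2 + 2ζωₙs + ωₙ²: ωₙ = √40 ≈ 6.325 rad/s and ζ = 11/(2·√40) ≈ 0.8696.
%OS = 100·exp(−πζ/√(1−ζ²)) = 100·exp(−π·0.8696/√(1−0.8696²)) ≈ 0.395%.

%OS ≈ 0.395%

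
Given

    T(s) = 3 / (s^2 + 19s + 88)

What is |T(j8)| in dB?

|T(j8)|_dB ≈ -34.2 dB

Substitute s = j8: numerator = 3, denominator = 24 + j152.
|T(j8)| = |3| / |24 + j152| = 3 / 153.88 ≈ 0.01950.
In decibels: 20·log₁₀(0.01950) ≈ -34.2 dB.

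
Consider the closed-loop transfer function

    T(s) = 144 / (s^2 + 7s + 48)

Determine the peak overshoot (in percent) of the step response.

%OS ≈ 15.9%

Comparing s^2 + 7s + 48 to s^2 + 2ζωₙs + ωₙ²: ωₙ = √48 ≈ 6.928 rad/s and ζ = 7/(2·√48) ≈ 0.5052.
%OS = 100·exp(−πζ/√(1−ζ²)) = 100·exp(−π·0.5052/√(1−0.5052²)) ≈ 15.9%.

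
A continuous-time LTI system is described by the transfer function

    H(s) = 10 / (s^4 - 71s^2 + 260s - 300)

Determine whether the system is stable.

The denominator s^4 - 71s^2 + 260s - 300 factors as (s^2 - 4s + 5)(s - 6)(s + 10), giving poles at s = 2 + j, 2 - j, 6, -10.
Since the pole(s) at s = 2 ± j, 6 lie in the right half-plane, the system is unstable.

unstable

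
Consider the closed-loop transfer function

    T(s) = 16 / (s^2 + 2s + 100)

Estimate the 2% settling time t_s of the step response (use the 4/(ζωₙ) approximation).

Comparing s^2 + 2s + 100 to s^2 + 2ζωₙs + ωₙ²: ωₙ = 10 rad/s and ζ = 2/(2·10) = 0.1.
ζωₙ = 2/2 = 1, so t_s ≈ 4/(ζωₙ) = 4/1 = 4 s.

t_s ≈ 4 s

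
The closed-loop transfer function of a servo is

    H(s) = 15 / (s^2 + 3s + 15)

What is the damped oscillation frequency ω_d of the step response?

ω_d ≈ 3.571 rad/s

Comparing s^2 + 3s + 15 to s^2 + 2ζωₙs + ωₙ²: ωₙ = √15 ≈ 3.873 rad/s and ζ = 3/(2·√15) ≈ 0.3873.
ζωₙ = 3/2 = 1.5, so ω_d = ωₙ√(1−ζ²) = √(ωₙ² − (ζωₙ)²) = √(15 − 1.5²) = √12.75 ≈ 3.571 rad/s.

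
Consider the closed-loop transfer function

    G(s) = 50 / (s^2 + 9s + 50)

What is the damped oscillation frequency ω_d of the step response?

Comparing s^2 + 9s + 50 to s^2 + 2ζωₙs + ωₙ²: ωₙ = √50 ≈ 7.071 rad/s and ζ = 9/(2·√50) ≈ 0.6364.
ζωₙ = 9/2 = 4.5, so ω_d = ωₙ√(1−ζ²) = √(ωₙ² − (ζωₙ)²) = √(50 − 4.5²) = √29.75 ≈ 5.454 rad/s.

ω_d ≈ 5.454 rad/s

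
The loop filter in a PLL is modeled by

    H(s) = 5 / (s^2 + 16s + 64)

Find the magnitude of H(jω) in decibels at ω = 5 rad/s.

|H(j5)|_dB ≈ -25.0 dB

Substitute s = j5: numerator = 5, denominator = 39 + j80.
|H(j5)| = |5| / |39 + j80| = 5 / 89 ≈ 0.05618.
In decibels: 20·log₁₀(0.05618) ≈ -25.0 dB.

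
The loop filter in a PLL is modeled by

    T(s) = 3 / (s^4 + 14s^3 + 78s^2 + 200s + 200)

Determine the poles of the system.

The poles are the roots of the denominator s^4 + 14s^3 + 78s^2 + 200s + 200 = 0.
No real roots exist; factor into two real quadratics: (s^2 + 6s + 10)(s^2 + 8s + 20) = 0.
Each quadratic gives a conjugate pair via the quadratic formula.

s = -3 ± j, -4 ± 2j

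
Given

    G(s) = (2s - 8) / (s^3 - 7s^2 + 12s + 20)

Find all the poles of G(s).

The poles are the roots of the denominator s^3 - 7s^2 + 12s + 20 = 0.
Trying s = -1: the polynomial evaluates to 0, so (s + 1) is a factor.
Dividing out leaves s^2 - 8s + 20 = 0.
The quadratic formula then gives s = 4 ± 2j.

s = 4 ± 2j, -1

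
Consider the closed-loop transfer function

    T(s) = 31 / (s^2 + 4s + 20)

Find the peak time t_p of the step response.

t_p ≈ 0.7854 s

Comparing s^2 + 4s + 20 to s^2 + 2ζωₙs + ωₙ²: ωₙ = √20 ≈ 4.472 rad/s and ζ = 4/(2·√20) ≈ 0.4472.
ζωₙ = 4/2 = 2, so ω_d = ωₙ√(1−ζ²) = √(ωₙ² − (ζωₙ)²) = √(20 − 2²) = √16 = 4 rad/s.
t_p = π/ω_d = π/4 ≈ 0.7854 s.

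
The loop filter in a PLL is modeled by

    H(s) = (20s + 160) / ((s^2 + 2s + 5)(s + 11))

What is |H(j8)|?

|H(j8)| ≈ 0.2721

Substitute s = j8: numerator = 160 + j160, denominator = -777 - j296.
|H(j8)| = |160 + j160| / |-777 - j296| = 226.27 / 831.47 ≈ 0.2721.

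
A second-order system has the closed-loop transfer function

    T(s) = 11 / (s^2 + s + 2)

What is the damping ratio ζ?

ζ ≈ 0.3536

Compare the denominator to the standard form s^2 + 2ζωₙs + ωₙ².
ωₙ² = 2, so ωₙ = √2 ≈ 1.414 rad/s.
2ζωₙ = 1, so ζ = 1/(2·√2) ≈ 0.3536.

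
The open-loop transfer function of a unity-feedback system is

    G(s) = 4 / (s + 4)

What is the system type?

Type 0

The denominator has no factor of s at the origin — no free integrator — so this is a Type 0 system.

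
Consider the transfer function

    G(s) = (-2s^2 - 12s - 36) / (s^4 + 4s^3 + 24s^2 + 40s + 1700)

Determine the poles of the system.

s = 3 ± 5j, -5 ± 5j

The poles are the roots of the denominator s^4 + 4s^3 + 24s^2 + 40s + 1700 = 0.
No real roots exist; factor into two real quadratics: (s^2 - 6s + 34)(s^2 + 10s + 50) = 0.
Each quadratic gives a conjugate pair via the quadratic formula.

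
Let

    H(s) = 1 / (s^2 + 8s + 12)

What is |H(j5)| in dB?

|H(j5)|_dB ≈ -32.5 dB

Substitute s = j5: numerator = 1, denominator = -13 + j40.
|H(j5)| = |1| / |-13 + j40| = 1 / 42.059 ≈ 0.02378.
In decibels: 20·log₁₀(0.02378) ≈ -32.5 dB.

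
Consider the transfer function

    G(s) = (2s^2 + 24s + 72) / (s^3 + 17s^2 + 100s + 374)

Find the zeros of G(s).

s = -6, -6

Set the numerator to zero: 2s^2 + 24s + 72 = 0, i.e. 2·(s^2 + 12s + 36) = 0.
Factoring: (s + 6)^2 = 0.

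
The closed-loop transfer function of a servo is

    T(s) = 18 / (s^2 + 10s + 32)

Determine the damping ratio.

Compare the denominator to the standard form s^2 + 2ζωₙs + ωₙ².
ωₙ² = 32, so ωₙ = √32 ≈ 5.657 rad/s.
2ζωₙ = 10, so ζ = 10/(2·√32) ≈ 0.8839.

ζ ≈ 0.8839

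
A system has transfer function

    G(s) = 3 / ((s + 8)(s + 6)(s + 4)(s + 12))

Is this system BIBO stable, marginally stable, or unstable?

The poles can be read from the denominator factors: s = -8, -6, -4, -12.
Since all poles lie strictly in the left half-plane, the system is stable.

stable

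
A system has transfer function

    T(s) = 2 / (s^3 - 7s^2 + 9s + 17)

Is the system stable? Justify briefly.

The denominator s^3 - 7s^2 + 9s + 17 factors as (s^2 - 8s + 17)(s + 1), giving poles at s = 4 + j, 4 - j, -1.
Since the pole(s) at s = 4 ± j lie in the right half-plane, the system is unstable.

unstable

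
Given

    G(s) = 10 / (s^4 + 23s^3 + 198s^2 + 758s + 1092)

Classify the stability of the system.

The denominator s^4 + 23s^3 + 198s^2 + 758s + 1092 factors as (s^2 + 10s + 26)(s + 7)(s + 6), giving poles at s = -5 + j, -5 - j, -7, -6.
Since all poles lie strictly in the left half-plane, the system is stable.

stable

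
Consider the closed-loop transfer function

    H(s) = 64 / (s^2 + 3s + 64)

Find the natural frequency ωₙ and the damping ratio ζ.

Compare the denominator to the standard form s^2 + 2ζωₙs + ωₙ².
ωₙ² = 64, so ωₙ = 8 rad/s.
2ζωₙ = 3, so ζ = 3/(2·8) = 0.1875.
With ζ = 0.1875 the response is underdamped.

ωₙ = 8 rad/s, ζ = 0.1875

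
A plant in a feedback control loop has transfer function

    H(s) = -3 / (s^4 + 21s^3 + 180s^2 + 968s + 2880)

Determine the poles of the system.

The poles are the roots of the denominator s^4 + 21s^3 + 180s^2 + 968s + 2880 = 0.
Trying s = -9: the polynomial evaluates to 0, so (s + 9) is a factor.
Dividing out leaves s^3 + 12s^2 + 72s + 320 = 0.
This factors further as (s^2 + 4s + 40)(s + 8) = 0.

s = -2 ± 6j, -9, -8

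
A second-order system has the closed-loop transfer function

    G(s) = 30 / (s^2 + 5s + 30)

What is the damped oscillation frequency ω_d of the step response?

Comparing s^2 + 5s + 30 to s^2 + 2ζωₙs + ωₙ²: ωₙ = √30 ≈ 5.477 rad/s and ζ = 5/(2·√30) ≈ 0.4564.
ζωₙ = 5/2 = 2.5, so ω_d = ωₙ√(1−ζ²) = √(ωₙ² − (ζωₙ)²) = √(30 − 2.5²) = √23.75 ≈ 4.873 rad/s.

ω_d ≈ 4.873 rad/s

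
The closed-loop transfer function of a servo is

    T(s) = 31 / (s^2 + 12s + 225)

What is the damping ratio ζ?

ζ = 0.4

Compare the denominator to the standard form s^2 + 2ζωₙs + ωₙ².
ωₙ² = 225, so ωₙ = 15 rad/s.
2ζωₙ = 12, so ζ = 12/(2·15) = 0.4.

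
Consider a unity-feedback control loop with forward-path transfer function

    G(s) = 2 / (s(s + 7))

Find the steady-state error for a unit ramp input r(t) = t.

G(s) has one pole at the origin.
This is a Type 1 system. Kv = lim_{s→0} s·G(s) = 2/7.
e_ss = 1/Kv = 1/(2/7) = 7/2 ≈ 3.500.

e_ss = 3.500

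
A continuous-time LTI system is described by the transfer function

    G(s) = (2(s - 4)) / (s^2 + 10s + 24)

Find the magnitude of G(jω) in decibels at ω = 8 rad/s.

Substitute s = j8: numerator = -8 + j16, denominator = -40 + j80.
|G(j8)| = |-8 + j16| / |-40 + j80| = 17.889 / 89.443 = 0.2000.
In decibels: 20·log₁₀(0.2000) ≈ -14.0 dB.

|G(j8)|_dB ≈ -14.0 dB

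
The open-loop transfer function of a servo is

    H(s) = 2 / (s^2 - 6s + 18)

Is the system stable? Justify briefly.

The denominator s^2 - 6s + 18 factors as (s^2 - 6s + 18), giving poles at s = 3 ± 3j.
Since the pole(s) at s = 3 + 3j, 3 - 3j lie in the right half-plane, the system is unstable.

unstable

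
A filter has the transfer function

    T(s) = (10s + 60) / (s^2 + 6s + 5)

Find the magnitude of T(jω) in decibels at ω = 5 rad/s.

Substitute s = j5: numerator = 60 + j50, denominator = -20 + j30.
|T(j5)| = |60 + j50| / |-20 + j30| = 78.102 / 36.056 ≈ 2.166.
In decibels: 20·log₁₀(2.166) ≈ 6.71 dB.

|T(j5)|_dB ≈ 6.71 dB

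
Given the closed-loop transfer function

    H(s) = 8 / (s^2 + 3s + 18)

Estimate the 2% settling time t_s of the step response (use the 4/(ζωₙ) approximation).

t_s ≈ 2.667 s

Comparing s^2 + 3s + 18 to s^2 + 2ζωₙs + ωₙ²: ωₙ = √18 ≈ 4.243 rad/s and ζ = 3/(2·√18) ≈ 0.3536.
ζωₙ = 3/2 = 1.5, so t_s ≈ 4/(ζωₙ) = 4/1.5 ≈ 2.667 s.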